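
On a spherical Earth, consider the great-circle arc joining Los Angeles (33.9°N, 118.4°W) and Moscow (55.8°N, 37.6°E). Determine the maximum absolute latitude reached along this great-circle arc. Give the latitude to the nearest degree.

≈ 79°N

The great circle lies in the plane with unit normal n̂ = (p₁ × p₂)/|p₁ × p₂|.
Here n̂_z ≈ +0.190; the vertex latitude is φ_max = arccos|n̂_z| ≈ 79.1°.
Check via Clairaut: cos φ_max = |cos φ₁| · sin C = cos(33.9°)·sin(13.2°) ≈ 0.190, again giving ≈ 79.1°.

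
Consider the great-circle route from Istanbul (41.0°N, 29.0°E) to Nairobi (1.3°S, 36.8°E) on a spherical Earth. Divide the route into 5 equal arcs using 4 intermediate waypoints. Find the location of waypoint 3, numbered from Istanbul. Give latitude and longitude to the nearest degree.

≈ 16°N, 34°E

Convert each endpoint to a unit vector on the sphere (x = cos φ cos λ, y = cos φ sin λ, z = sin φ).
The central angle between the endpoints is δ = arccos(p₁·p₂) ≈ 0.749 rad (42.9°).
Interpolate at f = 3/5 with slerp weights a = sin((1−f)δ)/sin δ ≈ 0.433, b = sin(fδ)/sin δ ≈ 0.638.
p = a·p₁ + b·p₂ ≈ (0.797, 0.541, 0.270); φ = arcsin(p_z) ≈ 15.66°, λ = atan2(p_y, p_x) ≈ 34.16°.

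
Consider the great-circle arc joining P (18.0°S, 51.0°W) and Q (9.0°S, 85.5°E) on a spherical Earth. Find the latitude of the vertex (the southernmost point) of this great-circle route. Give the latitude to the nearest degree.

The great circle lies in the plane with unit normal n̂ = (p₁ × p₂)/|p₁ × p₂|.
Here n̂_z ≈ +0.835; the vertex latitude is φ_max = arccos|n̂_z| ≈ 33.4°.

≈ 33°S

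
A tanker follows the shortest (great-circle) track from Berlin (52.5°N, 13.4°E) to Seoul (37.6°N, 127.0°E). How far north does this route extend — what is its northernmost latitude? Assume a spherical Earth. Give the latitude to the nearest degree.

The great circle lies in the plane with unit normal n̂ = (p₁ × p₂)/|p₁ × p₂|.
Here n̂_z ≈ +0.462; the vertex latitude is φ_max = arccos|n̂_z| ≈ 62.5°.

≈ 62°N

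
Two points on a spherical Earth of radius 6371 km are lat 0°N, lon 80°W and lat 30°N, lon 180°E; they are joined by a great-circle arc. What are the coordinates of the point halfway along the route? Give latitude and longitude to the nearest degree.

≈ lat 23°N, lon 125°W

The haversine formula gives a central angle δ ≈ 1.722 rad (98.6°) between the endpoints.
Interpolate at f = 1/2 with slerp weights a = sin((1−f)δ)/sin δ ≈ 0.767, b = sin(fδ)/sin δ ≈ 0.767.
p = a·p₁ + b·p₂ ≈ (-0.531, -0.755, 0.384); φ = arcsin(p_z) ≈ 22.55°, λ = atan2(p_y, p_x) ≈ -125.11°.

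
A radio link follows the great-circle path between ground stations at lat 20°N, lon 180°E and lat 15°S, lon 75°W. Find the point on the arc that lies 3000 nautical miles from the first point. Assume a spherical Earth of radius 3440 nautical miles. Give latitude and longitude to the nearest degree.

≈ lat 6°N, lon 131°W

Convert each endpoint to a unit vector on the sphere (x = cos φ cos λ, y = cos φ sin λ, z = sin φ).
The central angle between the endpoints is δ = arccos(p₁·p₂) ≈ 1.900 rad (108.9°). The total great-circle distance is δ·R ≈ 1.900 × 3440 ≈ 6537 nmi, so the target fraction is f = 3000/6537 ≈ 0.459.
Interpolate at f ≈ 0.459 with slerp weights a = sin((1−f)δ)/sin δ ≈ 0.905, b = sin(fδ)/sin δ ≈ 0.809.
p = a·p₁ + b·p₂ ≈ (-0.648, -0.755, 0.100); φ = arcsin(p_z) ≈ 5.74°, λ = atan2(p_y, p_x) ≈ -130.64°.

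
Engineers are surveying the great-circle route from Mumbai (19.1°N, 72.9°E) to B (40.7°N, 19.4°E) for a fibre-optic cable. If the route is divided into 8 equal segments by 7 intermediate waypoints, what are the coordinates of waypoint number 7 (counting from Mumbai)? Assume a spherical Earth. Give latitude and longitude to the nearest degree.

The haversine formula gives a central angle δ ≈ 0.877 rad (50.2°) between the endpoints.
Interpolate at f = 7/8 with slerp weights a = sin((1−f)δ)/sin δ ≈ 0.142, b = sin(fδ)/sin δ ≈ 0.903.
p = a·p₁ + b·p₂ ≈ (0.685, 0.356, 0.635); φ = arcsin(p_z) ≈ 39.45°, λ = atan2(p_y, p_x) ≈ 27.45°.

≈ (39°N, 27°E)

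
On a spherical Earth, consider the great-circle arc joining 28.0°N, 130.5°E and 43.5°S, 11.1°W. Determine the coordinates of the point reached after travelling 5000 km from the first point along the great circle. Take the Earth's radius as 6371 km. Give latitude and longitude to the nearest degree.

Write both endpoints as unit vectors p₁, p₂ with components (cos φ cos λ, cos φ sin λ, sin φ).
The central angle between the endpoints is δ = arccos(p₁·p₂) ≈ 2.541 rad (145.6°). The total great-circle distance is δ·R ≈ 2.541 × 6371 ≈ 16190 km, so the target fraction is f = 5000/16190 ≈ 0.309.
Interpolate at f ≈ 0.309 with slerp weights a = sin((1−f)δ)/sin δ ≈ 1.740, b = sin(fδ)/sin δ ≈ 1.251.
p = a·p₁ + b·p₂ ≈ (-0.107, 0.993, -0.044); φ = arcsin(p_z) ≈ -2.54°, λ = atan2(p_y, p_x) ≈ 96.16°.

≈ 3°S, 96°E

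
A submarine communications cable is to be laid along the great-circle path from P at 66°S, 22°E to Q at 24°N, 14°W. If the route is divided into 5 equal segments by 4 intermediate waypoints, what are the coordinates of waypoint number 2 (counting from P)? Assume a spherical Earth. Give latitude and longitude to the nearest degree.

Convert each endpoint to a unit vector on the sphere (x = cos φ cos λ, y = cos φ sin λ, z = sin φ).
The central angle between the endpoints is δ = arccos(p₁·p₂) ≈ 1.642 rad (94.1°).
Interpolate at f = 2/5 with slerp weights a = sin((1−f)δ)/sin δ ≈ 0.835, b = sin(fδ)/sin δ ≈ 0.612.
p = a·p₁ + b·p₂ ≈ (0.858, -0.008, -0.514); φ = arcsin(p_z) ≈ -30.95°, λ = atan2(p_y, p_x) ≈ -0.53°.

≈ 31°S, 1°W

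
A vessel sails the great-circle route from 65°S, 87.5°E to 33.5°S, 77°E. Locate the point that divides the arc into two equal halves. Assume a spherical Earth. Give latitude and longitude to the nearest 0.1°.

≈ 49.4°S, 80.5°E

Convert each endpoint to a unit vector on the sphere (x = cos φ cos λ, y = cos φ sin λ, z = sin φ).
The central angle between the endpoints is δ = arccos(p₁·p₂) ≈ 0.561 rad (32.1°).
Interpolate at f = 1/2 with slerp weights a = sin((1−f)δ)/sin δ ≈ 0.520, b = sin(fδ)/sin δ ≈ 0.520.
p = a·p₁ + b·p₂ ≈ (0.107, 0.642, -0.759); φ = arcsin(p_z) ≈ -49.36°, λ = atan2(p_y, p_x) ≈ 80.53°.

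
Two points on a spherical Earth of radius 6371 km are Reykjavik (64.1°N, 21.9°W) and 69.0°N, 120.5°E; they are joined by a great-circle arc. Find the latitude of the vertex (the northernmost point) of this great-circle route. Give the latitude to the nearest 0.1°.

The great circle lies in the plane with unit normal n̂ = (p₁ × p₂)/|p₁ × p₂|.
Here n̂_z ≈ +0.137; the vertex latitude is φ_max = arccos|n̂_z| ≈ 82.1°.
Check via Clairaut: cos φ_max = |cos φ₁| · sin C = cos(64.1°)·sin(18.2°) ≈ 0.137, again giving ≈ 82.1°.

≈ 82.1°N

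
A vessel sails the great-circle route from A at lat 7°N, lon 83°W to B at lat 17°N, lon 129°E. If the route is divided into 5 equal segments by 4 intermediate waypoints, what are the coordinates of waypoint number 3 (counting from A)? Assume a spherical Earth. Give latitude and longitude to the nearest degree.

From cos δ = sin φ₁ sin φ₂ + cos φ₁ cos φ₂ cos Δλ, the central angle is δ ≈ 2.449 rad (140.3°).
Interpolate at f = 3/5 with slerp weights a = sin((1−f)δ)/sin δ ≈ 1.299, b = sin(fδ)/sin δ ≈ 1.557.
p = a·p₁ + b·p₂ ≈ (-0.780, -0.123, 0.614); φ = arcsin(p_z) ≈ 37.85°, λ = atan2(p_y, p_x) ≈ -171.05°.

≈ lat 38°N, lon 171°W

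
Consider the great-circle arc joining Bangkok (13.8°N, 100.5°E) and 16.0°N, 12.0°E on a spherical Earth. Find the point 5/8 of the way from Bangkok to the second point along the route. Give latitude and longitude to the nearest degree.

Convert each endpoint to a unit vector on the sphere (x = cos φ cos λ, y = cos φ sin λ, z = sin φ).
The central angle between the endpoints is δ = arccos(p₁·p₂) ≈ 1.480 rad (84.8°).
Interpolate at f = 5/8 with slerp weights a = sin((1−f)δ)/sin δ ≈ 0.529, b = sin(fδ)/sin δ ≈ 0.802.
p = a·p₁ + b·p₂ ≈ (0.660, 0.666, 0.347); φ = arcsin(p_z) ≈ 20.32°, λ = atan2(p_y, p_x) ≈ 45.22°.

≈ 20°N, 45°E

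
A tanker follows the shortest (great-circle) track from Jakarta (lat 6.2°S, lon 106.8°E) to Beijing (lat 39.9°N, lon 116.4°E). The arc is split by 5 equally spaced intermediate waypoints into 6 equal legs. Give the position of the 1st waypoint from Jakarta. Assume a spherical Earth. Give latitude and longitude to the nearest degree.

≈ lat 2°N, lon 108°E

Convert each endpoint to a unit vector on the sphere (x = cos φ cos λ, y = cos φ sin λ, z = sin φ).
The central angle between the endpoints is δ = arccos(p₁·p₂) ≈ 0.819 rad (46.9°).
Interpolate at f = 1/6 with slerp weights a = sin((1−f)δ)/sin δ ≈ 0.863, b = sin(fδ)/sin δ ≈ 0.186.
p = a·p₁ + b·p₂ ≈ (-0.312, 0.950, 0.026); φ = arcsin(p_z) ≈ 1.50°, λ = atan2(p_y, p_x) ≈ 108.17°.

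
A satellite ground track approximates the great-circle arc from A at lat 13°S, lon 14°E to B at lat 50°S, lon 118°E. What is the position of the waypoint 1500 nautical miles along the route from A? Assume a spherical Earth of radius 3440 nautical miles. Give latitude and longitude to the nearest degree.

Convert each endpoint to a unit vector on the sphere (x = cos φ cos λ, y = cos φ sin λ, z = sin φ).
The central angle between the endpoints is δ = arccos(p₁·p₂) ≈ 1.550 rad (88.8°). The total great-circle distance is δ·R ≈ 1.550 × 3440 ≈ 5332 nmi, so the target fraction is f = 1500/5332 ≈ 0.281.
Interpolate at f ≈ 0.281 with slerp weights a = sin((1−f)δ)/sin δ ≈ 0.898, b = sin(fδ)/sin δ ≈ 0.422.
p = a·p₁ + b·p₂ ≈ (0.721, 0.451, -0.526); φ = arcsin(p_z) ≈ -31.70°, λ = atan2(p_y, p_x) ≈ 32.04°.

≈ lat 32°S, lon 32°E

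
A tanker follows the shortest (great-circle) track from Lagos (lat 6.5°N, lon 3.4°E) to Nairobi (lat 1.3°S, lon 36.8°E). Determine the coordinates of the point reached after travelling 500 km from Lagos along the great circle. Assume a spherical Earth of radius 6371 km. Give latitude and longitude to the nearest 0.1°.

≈ lat 5.5°N, lon 7.8°E

Convert each endpoint to a unit vector on the sphere (x = cos φ cos λ, y = cos φ sin λ, z = sin φ).
The central angle between the endpoints is δ = arccos(p₁·p₂) ≈ 0.598 rad (34.2°). The total great-circle distance is δ·R ≈ 0.598 × 6371 ≈ 3807 km, so the target fraction is f = 500/3807 ≈ 0.131.
Interpolate at f ≈ 0.131 with slerp weights a = sin((1−f)δ)/sin δ ≈ 0.882, b = sin(fδ)/sin δ ≈ 0.139.
p = a·p₁ + b·p₂ ≈ (0.986, 0.135, 0.097); φ = arcsin(p_z) ≈ 5.55°, λ = atan2(p_y, p_x) ≈ 7.82°.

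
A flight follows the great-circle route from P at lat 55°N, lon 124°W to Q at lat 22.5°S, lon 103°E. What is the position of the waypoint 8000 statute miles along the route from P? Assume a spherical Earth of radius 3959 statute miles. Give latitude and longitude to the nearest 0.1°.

Write both endpoints as unit vectors p₁, p₂ with components (cos φ cos λ, cos φ sin λ, sin φ).
The central angle between the endpoints is δ = arccos(p₁·p₂) ≈ 2.312 rad (132.4°). The total great-circle distance is δ·R ≈ 2.312 × 3959 ≈ 9152 mi, so the target fraction is f = 8000/9152 ≈ 0.874.
Interpolate at f ≈ 0.874 with slerp weights a = sin((1−f)δ)/sin δ ≈ 0.389, b = sin(fδ)/sin δ ≈ 1.220.
p = a·p₁ + b·p₂ ≈ (-0.378, 0.914, -0.149); φ = arcsin(p_z) ≈ -8.55°, λ = atan2(p_y, p_x) ≈ 112.49°.

≈ lat 8.5°S, lon 112.5°E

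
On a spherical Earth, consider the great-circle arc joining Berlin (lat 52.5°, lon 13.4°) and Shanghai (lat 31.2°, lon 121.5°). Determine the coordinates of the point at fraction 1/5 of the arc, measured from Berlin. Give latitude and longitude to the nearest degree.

≈ lat 58°, lon 38°

From cos δ = sin φ₁ sin φ₂ + cos φ₁ cos φ₂ cos Δλ, the central angle is δ ≈ 1.319 rad (75.6°).
Interpolate at f = 1/5 with slerp weights a = sin((1−f)δ)/sin δ ≈ 0.898, b = sin(fδ)/sin δ ≈ 0.269.
p = a·p₁ + b·p₂ ≈ (0.412, 0.323, 0.852); φ = arcsin(p_z) ≈ 58.45°, λ = atan2(p_y, p_x) ≈ 38.13°.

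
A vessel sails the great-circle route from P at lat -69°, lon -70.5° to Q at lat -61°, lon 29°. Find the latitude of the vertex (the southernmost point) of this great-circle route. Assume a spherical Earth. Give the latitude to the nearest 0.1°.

The great circle lies in the plane with unit normal n̂ = (p₁ × p₂)/|p₁ × p₂|.
Here n̂_z ≈ +0.278; the vertex latitude is φ_max = arccos|n̂_z| ≈ 73.8°.
Check via Clairaut: cos φ_max = |cos φ₁| · sin C = cos(69.0°)·sin(129.1°) ≈ 0.278, again giving ≈ 73.8°.

≈ -73.8°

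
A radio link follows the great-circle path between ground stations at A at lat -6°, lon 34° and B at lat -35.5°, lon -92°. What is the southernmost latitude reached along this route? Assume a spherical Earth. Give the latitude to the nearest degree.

≈ -44°

The great circle lies in the plane with unit normal n̂ = (p₁ × p₂)/|p₁ × p₂|.
Here n̂_z ≈ -0.720; the vertex latitude is φ_max = arccos|n̂_z| ≈ 43.9°.
Check via Clairaut: cos φ_max = |cos φ₁| · sin C = cos(6.0°)·sin(133.6°) ≈ 0.720, again giving ≈ 43.9°.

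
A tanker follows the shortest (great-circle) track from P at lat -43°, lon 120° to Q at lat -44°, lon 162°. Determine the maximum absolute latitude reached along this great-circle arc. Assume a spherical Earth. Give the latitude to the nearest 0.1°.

The great circle lies in the plane with unit normal n̂ = (p₁ × p₂)/|p₁ × p₂|.
Here n̂_z ≈ +0.701; the vertex latitude is φ_max = arccos|n̂_z| ≈ 45.5°.
Check via Clairaut: cos φ_max = |cos φ₁| · sin C = cos(43.0°)·sin(106.6°) ≈ 0.701, again giving ≈ 45.5°.

≈ -45.5°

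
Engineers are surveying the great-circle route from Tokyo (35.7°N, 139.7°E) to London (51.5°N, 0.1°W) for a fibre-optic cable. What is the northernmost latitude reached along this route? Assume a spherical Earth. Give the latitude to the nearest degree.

The great circle lies in the plane with unit normal n̂ = (p₁ × p₂)/|p₁ × p₂|.
Here n̂_z ≈ -0.327; the vertex latitude is φ_max = arccos|n̂_z| ≈ 70.9°.

≈ 71°N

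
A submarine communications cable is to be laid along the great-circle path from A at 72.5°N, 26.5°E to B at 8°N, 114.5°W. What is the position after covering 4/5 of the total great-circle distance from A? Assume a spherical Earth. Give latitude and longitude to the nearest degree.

≈ 27°N, 110°W

The haversine formula gives a central angle δ ≈ 1.670 rad (95.7°) between the endpoints.
Interpolate at f = 4/5 with slerp weights a = sin((1−f)δ)/sin δ ≈ 0.329, b = sin(fδ)/sin δ ≈ 0.977.
p = a·p₁ + b·p₂ ≈ (-0.313, -0.836, 0.450); φ = arcsin(p_z) ≈ 26.75°, λ = atan2(p_y, p_x) ≈ -110.50°.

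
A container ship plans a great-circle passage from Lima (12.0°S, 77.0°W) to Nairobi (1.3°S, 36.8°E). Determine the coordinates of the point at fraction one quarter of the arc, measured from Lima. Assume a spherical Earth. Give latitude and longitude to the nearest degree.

Convert each endpoint to a unit vector on the sphere (x = cos φ cos λ, y = cos φ sin λ, z = sin φ).
The central angle between the endpoints is δ = arccos(p₁·p₂) ≈ 1.971 rad (112.9°).
Interpolate at f = 1/4 with slerp weights a = sin((1−f)δ)/sin δ ≈ 1.081, b = sin(fδ)/sin δ ≈ 0.514.
p = a·p₁ + b·p₂ ≈ (0.649, -0.723, -0.236); φ = arcsin(p_z) ≈ -13.68°, λ = atan2(p_y, p_x) ≈ -48.07°.

≈ 14°S, 48°W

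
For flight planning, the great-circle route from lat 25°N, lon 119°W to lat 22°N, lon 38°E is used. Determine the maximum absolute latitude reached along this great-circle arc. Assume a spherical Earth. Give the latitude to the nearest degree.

≈ 65°N

The great circle lies in the plane with unit normal n̂ = (p₁ × p₂)/|p₁ × p₂|.
Here n̂_z ≈ +0.416; the vertex latitude is φ_max = arccos|n̂_z| ≈ 65.4°.
Check via Clairaut: cos φ_max = |cos φ₁| · sin C = cos(25.0°)·sin(27.4°) ≈ 0.416, again giving ≈ 65.4°.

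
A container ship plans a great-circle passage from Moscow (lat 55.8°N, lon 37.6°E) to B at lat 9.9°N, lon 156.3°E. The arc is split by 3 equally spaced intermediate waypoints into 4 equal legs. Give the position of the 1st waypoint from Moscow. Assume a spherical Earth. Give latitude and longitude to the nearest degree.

Write both endpoints as unit vectors p₁, p₂ with components (cos φ cos λ, cos φ sin λ, sin φ).
The central angle between the endpoints is δ = arccos(p₁·p₂) ≈ 1.695 rad (97.1°).
Interpolate at f = 1/4 with slerp weights a = sin((1−f)δ)/sin δ ≈ 0.963, b = sin(fδ)/sin δ ≈ 0.414.
p = a·p₁ + b·p₂ ≈ (0.055, 0.494, 0.868); φ = arcsin(p_z) ≈ 60.18°, λ = atan2(p_y, p_x) ≈ 83.65°.

≈ lat 60°N, lon 84°E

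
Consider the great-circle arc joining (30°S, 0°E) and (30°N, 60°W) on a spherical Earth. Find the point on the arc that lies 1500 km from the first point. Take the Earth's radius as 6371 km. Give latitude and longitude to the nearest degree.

≈ (21°S, 11°W)

From cos δ = sin φ₁ sin φ₂ + cos φ₁ cos φ₂ cos Δλ, the central angle is δ ≈ 1.445 rad (82.8°). The total great-circle distance is δ·R ≈ 1.445 × 6371 ≈ 9209 km, so the target fraction is f = 1500/9209 ≈ 0.163.
Interpolate at f ≈ 0.163 with slerp weights a = sin((1−f)δ)/sin δ ≈ 0.943, b = sin(fδ)/sin δ ≈ 0.235.
p = a·p₁ + b·p₂ ≈ (0.918, -0.176, -0.354); φ = arcsin(p_z) ≈ -20.73°, λ = atan2(p_y, p_x) ≈ -10.87°.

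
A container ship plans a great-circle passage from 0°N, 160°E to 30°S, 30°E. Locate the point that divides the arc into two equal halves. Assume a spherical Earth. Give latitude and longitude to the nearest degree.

From cos δ = sin φ₁ sin φ₂ + cos φ₁ cos φ₂ cos Δλ, the central angle is δ ≈ 2.161 rad (123.8°).
Interpolate at f = 1/2 with slerp weights a = sin((1−f)δ)/sin δ ≈ 1.062, b = sin(fδ)/sin δ ≈ 1.062.
p = a·p₁ + b·p₂ ≈ (-0.201, 0.823, -0.531); φ = arcsin(p_z) ≈ -32.07°, λ = atan2(p_y, p_x) ≈ 103.75°.

≈ 32°S, 104°E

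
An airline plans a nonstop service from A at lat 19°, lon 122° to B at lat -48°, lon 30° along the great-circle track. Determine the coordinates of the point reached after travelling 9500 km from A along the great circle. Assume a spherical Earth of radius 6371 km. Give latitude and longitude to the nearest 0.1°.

Convert each endpoint to a unit vector on the sphere (x = cos φ cos λ, y = cos φ sin λ, z = sin φ).
The central angle between the endpoints is δ = arccos(p₁·p₂) ≈ 1.838 rad (105.3°). The total great-circle distance is δ·R ≈ 1.838 × 6371 ≈ 11710 km, so the target fraction is f = 9500/11710 ≈ 0.811.
Interpolate at f ≈ 0.811 with slerp weights a = sin((1−f)δ)/sin δ ≈ 0.352, b = sin(fδ)/sin δ ≈ 1.034.
p = a·p₁ + b·p₂ ≈ (0.422, 0.628, -0.653); φ = arcsin(p_z) ≈ -40.79°, λ = atan2(p_y, p_x) ≈ 56.10°.

≈ lat -40.8°, lon 56.1°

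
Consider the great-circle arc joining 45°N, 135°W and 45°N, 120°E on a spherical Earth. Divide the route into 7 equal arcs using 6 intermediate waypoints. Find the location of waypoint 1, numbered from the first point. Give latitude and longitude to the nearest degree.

Convert each endpoint to a unit vector on the sphere (x = cos φ cos λ, y = cos φ sin λ, z = sin φ).
The central angle between the endpoints is δ = arccos(p₁·p₂) ≈ 1.191 rad (68.2°).
Interpolate at f = 1/7 with slerp weights a = sin((1−f)δ)/sin δ ≈ 0.918, b = sin(fδ)/sin δ ≈ 0.182.
p = a·p₁ + b·p₂ ≈ (-0.523, -0.347, 0.778); φ = arcsin(p_z) ≈ 51.08°, λ = atan2(p_y, p_x) ≈ -146.43°.

≈ 51°N, 146°W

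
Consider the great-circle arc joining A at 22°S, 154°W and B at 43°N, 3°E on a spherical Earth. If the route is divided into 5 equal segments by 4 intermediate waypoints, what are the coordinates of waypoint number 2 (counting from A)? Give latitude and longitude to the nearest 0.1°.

The haversine formula gives a central angle δ ≈ 2.646 rad (151.6°) between the endpoints.
Interpolate at f = 2/5 with slerp weights a = sin((1−f)δ)/sin δ ≈ 2.102, b = sin(fδ)/sin δ ≈ 1.833.
p = a·p₁ + b·p₂ ≈ (-0.414, -0.784, 0.462); φ = arcsin(p_z) ≈ 27.53°, λ = atan2(p_y, p_x) ≈ -117.80°.

≈ 27.5°N, 117.8°W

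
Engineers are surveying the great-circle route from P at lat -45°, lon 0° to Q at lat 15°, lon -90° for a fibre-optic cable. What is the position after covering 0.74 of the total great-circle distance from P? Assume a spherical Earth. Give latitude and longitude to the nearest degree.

≈ lat -4°, lon -71°

From cos δ = sin φ₁ sin φ₂ + cos φ₁ cos φ₂ cos Δλ, the central angle is δ ≈ 1.755 rad (100.5°).
Interpolate at f = 0.74 with slerp weights a = sin((1−f)δ)/sin δ ≈ 0.448, b = sin(fδ)/sin δ ≈ 0.980.
p = a·p₁ + b·p₂ ≈ (0.317, -0.946, -0.063); φ = arcsin(p_z) ≈ -3.63°, λ = atan2(p_y, p_x) ≈ -71.49°.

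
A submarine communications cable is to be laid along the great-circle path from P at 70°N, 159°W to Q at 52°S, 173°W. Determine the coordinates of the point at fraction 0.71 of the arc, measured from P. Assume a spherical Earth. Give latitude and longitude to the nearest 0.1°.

Write both endpoints as unit vectors p₁, p₂ with components (cos φ cos λ, cos φ sin λ, sin φ).
The central angle between the endpoints is δ = arccos(p₁·p₂) ≈ 2.137 rad (122.4°).
Interpolate at f = 0.71 with slerp weights a = sin((1−f)δ)/sin δ ≈ 0.688, b = sin(fδ)/sin δ ≈ 1.183.
p = a·p₁ + b·p₂ ≈ (-0.943, -0.173, -0.286); φ = arcsin(p_z) ≈ -16.60°, λ = atan2(p_y, p_x) ≈ -169.59°.

≈ 16.6°S, 169.6°W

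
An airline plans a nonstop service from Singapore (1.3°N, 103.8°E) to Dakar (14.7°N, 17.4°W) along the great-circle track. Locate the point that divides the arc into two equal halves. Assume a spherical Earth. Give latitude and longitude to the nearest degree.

Convert each endpoint to a unit vector on the sphere (x = cos φ cos λ, y = cos φ sin λ, z = sin φ).
The central angle between the endpoints is δ = arccos(p₁·p₂) ≈ 2.089 rad (119.7°).
Interpolate at f = 1/2 with slerp weights a = sin((1−f)δ)/sin δ ≈ 0.995, b = sin(fδ)/sin δ ≈ 0.995.
p = a·p₁ + b·p₂ ≈ (0.681, 0.678, 0.275); φ = arcsin(p_z) ≈ 15.97°, λ = atan2(p_y, p_x) ≈ 44.88°.

≈ 16°N, 45°E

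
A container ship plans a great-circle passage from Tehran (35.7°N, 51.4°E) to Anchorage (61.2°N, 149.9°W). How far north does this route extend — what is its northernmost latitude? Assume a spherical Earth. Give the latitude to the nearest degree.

The great circle lies in the plane with unit normal n̂ = (p₁ × p₂)/|p₁ × p₂|.
Here n̂_z ≈ +0.144; the vertex latitude is φ_max = arccos|n̂_z| ≈ 81.7°.

≈ 82°N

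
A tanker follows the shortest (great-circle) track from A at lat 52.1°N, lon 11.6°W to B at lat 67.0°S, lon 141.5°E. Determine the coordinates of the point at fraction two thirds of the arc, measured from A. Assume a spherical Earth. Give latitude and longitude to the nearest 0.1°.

The haversine formula gives a central angle δ ≈ 2.795 rad (160.1°) between the endpoints.
Interpolate at f = 2/3 with slerp weights a = sin((1−f)δ)/sin δ ≈ 2.360, b = sin(fδ)/sin δ ≈ 2.816.
p = a·p₁ + b·p₂ ≈ (0.559, 0.393, -0.730); φ = arcsin(p_z) ≈ -46.88°, λ = atan2(p_y, p_x) ≈ 35.14°.

≈ lat 46.9°S, lon 35.1°E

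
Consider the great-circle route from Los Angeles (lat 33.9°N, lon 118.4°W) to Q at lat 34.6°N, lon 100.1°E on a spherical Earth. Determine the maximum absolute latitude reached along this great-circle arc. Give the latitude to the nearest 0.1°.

The great circle lies in the plane with unit normal n̂ = (p₁ × p₂)/|p₁ × p₂|.
Here n̂_z ≈ -0.436; the vertex latitude is φ_max = arccos|n̂_z| ≈ 64.2°.

≈ 64.2°N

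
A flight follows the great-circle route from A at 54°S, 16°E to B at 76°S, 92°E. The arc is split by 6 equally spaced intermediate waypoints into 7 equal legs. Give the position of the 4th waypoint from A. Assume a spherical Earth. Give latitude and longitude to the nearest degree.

The haversine formula gives a central angle δ ≈ 0.610 rad (35.0°) between the endpoints.
Interpolate at f = 4/7 with slerp weights a = sin((1−f)δ)/sin δ ≈ 0.451, b = sin(fδ)/sin δ ≈ 0.596.
p = a·p₁ + b·p₂ ≈ (0.250, 0.217, -0.944); φ = arcsin(p_z) ≈ -70.66°, λ = atan2(p_y, p_x) ≈ 41.00°.

≈ 71°S, 41°E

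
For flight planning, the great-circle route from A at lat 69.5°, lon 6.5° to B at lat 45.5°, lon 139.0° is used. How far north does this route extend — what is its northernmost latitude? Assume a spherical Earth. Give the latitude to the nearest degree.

The great circle lies in the plane with unit normal n̂ = (p₁ × p₂)/|p₁ × p₂|.
Here n̂_z ≈ +0.209; the vertex latitude is φ_max = arccos|n̂_z| ≈ 77.9°.

≈ 78°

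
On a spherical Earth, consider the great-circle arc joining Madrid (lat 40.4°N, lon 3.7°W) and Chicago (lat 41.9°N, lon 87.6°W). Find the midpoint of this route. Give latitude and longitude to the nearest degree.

Convert each endpoint to a unit vector on the sphere (x = cos φ cos λ, y = cos φ sin λ, z = sin φ).
The central angle between the endpoints is δ = arccos(p₁·p₂) ≈ 1.055 rad (60.5°).
Interpolate at f = 1/2 with slerp weights a = sin((1−f)δ)/sin δ ≈ 0.579, b = sin(fδ)/sin δ ≈ 0.579.
p = a·p₁ + b·p₂ ≈ (0.458, -0.459, 0.762); φ = arcsin(p_z) ≈ 49.60°, λ = atan2(p_y, p_x) ≈ -45.06°.

≈ lat 50°N, lon 45°W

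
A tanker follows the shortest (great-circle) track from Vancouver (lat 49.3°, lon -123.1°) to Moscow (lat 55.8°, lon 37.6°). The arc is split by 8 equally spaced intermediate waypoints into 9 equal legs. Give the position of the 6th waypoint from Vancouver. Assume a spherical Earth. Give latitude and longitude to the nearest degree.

≈ lat 78°, lon 10°

The haversine formula gives a central angle δ ≈ 1.286 rad (73.7°) between the endpoints.
Interpolate at f = 6/9 with slerp weights a = sin((1−f)δ)/sin δ ≈ 0.433, b = sin(fδ)/sin δ ≈ 0.788.
p = a·p₁ + b·p₂ ≈ (0.197, 0.034, 0.980); φ = arcsin(p_z) ≈ 78.49°, λ = atan2(p_y, p_x) ≈ 9.70°.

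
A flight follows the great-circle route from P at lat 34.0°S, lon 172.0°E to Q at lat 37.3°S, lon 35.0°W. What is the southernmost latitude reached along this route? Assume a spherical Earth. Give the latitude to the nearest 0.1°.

The great circle lies in the plane with unit normal n̂ = (p₁ × p₂)/|p₁ × p₂|.
Here n̂_z ≈ +0.309; the vertex latitude is φ_max = arccos|n̂_z| ≈ 72.0°.

≈ 72.0°S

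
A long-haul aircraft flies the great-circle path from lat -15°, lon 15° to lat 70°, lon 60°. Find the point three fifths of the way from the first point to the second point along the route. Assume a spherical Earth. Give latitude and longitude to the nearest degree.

Convert each endpoint to a unit vector on the sphere (x = cos φ cos λ, y = cos φ sin λ, z = sin φ).
The central angle between the endpoints is δ = arccos(p₁·p₂) ≈ 1.580 rad (90.6°).
Interpolate at f = 3/5 with slerp weights a = sin((1−f)δ)/sin δ ≈ 0.591, b = sin(fδ)/sin δ ≈ 0.812.
p = a·p₁ + b·p₂ ≈ (0.690, 0.388, 0.610); φ = arcsin(p_z) ≈ 37.63°, λ = atan2(p_y, p_x) ≈ 29.36°.

≈ lat 38°, lon 29°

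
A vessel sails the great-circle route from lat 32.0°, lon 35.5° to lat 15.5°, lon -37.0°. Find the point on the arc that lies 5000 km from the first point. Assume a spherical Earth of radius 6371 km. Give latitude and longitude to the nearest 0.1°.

≈ lat 25.0°, lon -15.5°

Convert each endpoint to a unit vector on the sphere (x = cos φ cos λ, y = cos φ sin λ, z = sin φ).
The central angle between the endpoints is δ = arccos(p₁·p₂) ≈ 1.173 rad (67.2°). The total great-circle distance is δ·R ≈ 1.173 × 6371 ≈ 7473 km, so the target fraction is f = 5000/7473 ≈ 0.669.
Interpolate at f ≈ 0.669 with slerp weights a = sin((1−f)δ)/sin δ ≈ 0.411, b = sin(fδ)/sin δ ≈ 0.767.
p = a·p₁ + b·p₂ ≈ (0.873, -0.242, 0.422); φ = arcsin(p_z) ≈ 24.99°, λ = atan2(p_y, p_x) ≈ -15.51°.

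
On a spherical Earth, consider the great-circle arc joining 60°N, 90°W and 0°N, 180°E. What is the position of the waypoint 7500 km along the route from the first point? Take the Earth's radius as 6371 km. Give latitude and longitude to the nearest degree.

The haversine formula gives a central angle δ ≈ 1.571 rad (90.0°) between the endpoints. The total great-circle distance is δ·R ≈ 1.571 × 6371 ≈ 10008 km, so the target fraction is f = 7500/10008 ≈ 0.749.
Interpolate at f ≈ 0.749 with slerp weights a = sin((1−f)δ)/sin δ ≈ 0.384, b = sin(fδ)/sin δ ≈ 0.924.
p = a·p₁ + b·p₂ ≈ (-0.924, -0.192, 0.332); φ = arcsin(p_z) ≈ 19.40°, λ = atan2(p_y, p_x) ≈ -168.27°.

≈ 19°N, 168°W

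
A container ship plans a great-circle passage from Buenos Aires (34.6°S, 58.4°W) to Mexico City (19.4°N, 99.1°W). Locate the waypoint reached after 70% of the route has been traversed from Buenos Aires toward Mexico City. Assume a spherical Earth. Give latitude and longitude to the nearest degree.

≈ 3°N, 88°W

The haversine formula gives a central angle δ ≈ 1.159 rad (66.4°) between the endpoints.
Interpolate at f = 0.70 with slerp weights a = sin((1−f)δ)/sin δ ≈ 0.372, b = sin(fδ)/sin δ ≈ 0.791.
p = a·p₁ + b·p₂ ≈ (0.042, -0.998, 0.052); φ = arcsin(p_z) ≈ 2.96°, λ = atan2(p_y, p_x) ≈ -87.57°.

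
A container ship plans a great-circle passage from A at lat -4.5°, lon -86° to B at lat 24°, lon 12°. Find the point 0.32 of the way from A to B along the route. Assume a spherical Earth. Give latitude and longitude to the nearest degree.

The haversine formula gives a central angle δ ≈ 1.730 rad (99.1°) between the endpoints.
Interpolate at f = 0.32 with slerp weights a = sin((1−f)δ)/sin δ ≈ 0.935, b = sin(fδ)/sin δ ≈ 0.533.
p = a·p₁ + b·p₂ ≈ (0.541, -0.829, 0.143); φ = arcsin(p_z) ≈ 8.23°, λ = atan2(p_y, p_x) ≈ -56.87°.

≈ lat 8°, lon -57°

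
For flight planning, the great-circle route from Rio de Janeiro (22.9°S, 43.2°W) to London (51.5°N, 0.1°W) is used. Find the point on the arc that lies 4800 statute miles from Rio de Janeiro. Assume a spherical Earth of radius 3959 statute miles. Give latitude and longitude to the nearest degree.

≈ 40°N, 12°W

Write both endpoints as unit vectors p₁, p₂ with components (cos φ cos λ, cos φ sin λ, sin φ).
The central angle between the endpoints is δ = arccos(p₁·p₂) ≈ 1.456 rad (83.4°). The total great-circle distance is δ·R ≈ 1.456 × 3959 ≈ 5766 mi, so the target fraction is f = 4800/5766 ≈ 0.833.
Interpolate at f ≈ 0.833 with slerp weights a = sin((1−f)δ)/sin δ ≈ 0.243, b = sin(fδ)/sin δ ≈ 0.943.
p = a·p₁ + b·p₂ ≈ (0.750, -0.154, 0.643); φ = arcsin(p_z) ≈ 40.02°, λ = atan2(p_y, p_x) ≈ -11.63°.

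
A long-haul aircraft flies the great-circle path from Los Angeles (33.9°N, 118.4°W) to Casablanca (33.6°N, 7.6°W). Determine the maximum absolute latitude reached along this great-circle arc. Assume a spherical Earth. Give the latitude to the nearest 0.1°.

The great circle lies in the plane with unit normal n̂ = (p₁ × p₂)/|p₁ × p₂|.
Here n̂_z ≈ +0.648; the vertex latitude is φ_max = arccos|n̂_z| ≈ 49.6°.
Check via Clairaut: cos φ_max = |cos φ₁| · sin C = cos(33.9°)·sin(51.3°) ≈ 0.648, again giving ≈ 49.6°.

≈ 49.6°N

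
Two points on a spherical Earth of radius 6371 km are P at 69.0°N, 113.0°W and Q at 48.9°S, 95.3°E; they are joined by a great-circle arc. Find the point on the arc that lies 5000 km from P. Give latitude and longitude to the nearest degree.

≈ 56°N, 138°E

Write both endpoints as unit vectors p₁, p₂ with components (cos φ cos λ, cos φ sin λ, sin φ).
The central angle between the endpoints is δ = arccos(p₁·p₂) ≈ 2.716 rad (155.6°). The total great-circle distance is δ·R ≈ 2.716 × 6371 ≈ 17306 km, so the target fraction is f = 5000/17306 ≈ 0.289.
Interpolate at f ≈ 0.289 with slerp weights a = sin((1−f)δ)/sin δ ≈ 2.268, b = sin(fδ)/sin δ ≈ 1.713.
p = a·p₁ + b·p₂ ≈ (-0.422, 0.373, 0.826); φ = arcsin(p_z) ≈ 55.74°, λ = atan2(p_y, p_x) ≈ 138.49°.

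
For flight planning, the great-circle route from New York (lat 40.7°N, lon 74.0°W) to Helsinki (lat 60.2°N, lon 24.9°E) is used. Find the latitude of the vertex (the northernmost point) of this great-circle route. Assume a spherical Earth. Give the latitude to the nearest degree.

The great circle lies in the plane with unit normal n̂ = (p₁ × p₂)/|p₁ × p₂|.
Here n̂_z ≈ +0.432; the vertex latitude is φ_max = arccos|n̂_z| ≈ 64.4°.
Check via Clairaut: cos φ_max = |cos φ₁| · sin C = cos(40.7°)·sin(34.7°) ≈ 0.432, again giving ≈ 64.4°.

≈ 64°N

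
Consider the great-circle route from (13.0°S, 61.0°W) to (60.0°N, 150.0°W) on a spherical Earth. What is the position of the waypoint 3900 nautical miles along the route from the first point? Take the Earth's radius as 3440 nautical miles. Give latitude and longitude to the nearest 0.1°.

≈ (41.7°N, 99.1°W)

Write both endpoints as unit vectors p₁, p₂ with components (cos φ cos λ, cos φ sin λ, sin φ).
The central angle between the endpoints is δ = arccos(p₁·p₂) ≈ 1.758 rad (100.7°). The total great-circle distance is δ·R ≈ 1.758 × 3440 ≈ 6048 nmi, so the target fraction is f = 3900/6048 ≈ 0.645.
Interpolate at f ≈ 0.645 with slerp weights a = sin((1−f)δ)/sin δ ≈ 0.595, b = sin(fδ)/sin δ ≈ 0.922.
p = a·p₁ + b·p₂ ≈ (-0.118, -0.738, 0.665); φ = arcsin(p_z) ≈ 41.66°, λ = atan2(p_y, p_x) ≈ -99.10°.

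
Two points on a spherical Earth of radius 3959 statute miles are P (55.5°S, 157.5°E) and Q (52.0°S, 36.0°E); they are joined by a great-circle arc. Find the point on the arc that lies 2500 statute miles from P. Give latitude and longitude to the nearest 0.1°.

From cos δ = sin φ₁ sin φ₂ + cos φ₁ cos φ₂ cos Δλ, the central angle is δ ≈ 1.085 rad (62.1°). The total great-circle distance is δ·R ≈ 1.085 × 3959 ≈ 4294 mi, so the target fraction is f = 2500/4294 ≈ 0.582.
Interpolate at f ≈ 0.582 with slerp weights a = sin((1−f)δ)/sin δ ≈ 0.495, b = sin(fδ)/sin δ ≈ 0.668.
p = a·p₁ + b·p₂ ≈ (0.073, 0.349, -0.934); φ = arcsin(p_z) ≈ -69.11°, λ = atan2(p_y, p_x) ≈ 78.12°.

≈ (69.1°S, 78.1°E)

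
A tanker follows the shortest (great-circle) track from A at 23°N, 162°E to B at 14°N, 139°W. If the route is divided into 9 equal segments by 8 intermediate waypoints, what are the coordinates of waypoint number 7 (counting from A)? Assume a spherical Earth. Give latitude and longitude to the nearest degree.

Write both endpoints as unit vectors p₁, p₂ with components (cos φ cos λ, cos φ sin λ, sin φ).
The central angle between the endpoints is δ = arccos(p₁·p₂) ≈ 0.983 rad (56.3°).
Interpolate at f = 7/9 with slerp weights a = sin((1−f)δ)/sin δ ≈ 0.260, b = sin(fδ)/sin δ ≈ 0.832.
p = a·p₁ + b·p₂ ≈ (-0.837, -0.455, 0.303); φ = arcsin(p_z) ≈ 17.64°, λ = atan2(p_y, p_x) ≈ -151.45°.

≈ 18°N, 151°W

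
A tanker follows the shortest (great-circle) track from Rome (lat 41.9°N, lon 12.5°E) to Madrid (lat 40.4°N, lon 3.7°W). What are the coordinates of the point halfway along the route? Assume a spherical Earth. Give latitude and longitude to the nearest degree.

Convert each endpoint to a unit vector on the sphere (x = cos φ cos λ, y = cos φ sin λ, z = sin φ).
The central angle between the endpoints is δ = arccos(p₁·p₂) ≈ 0.214 rad (12.3°).
Interpolate at f = 1/2 with slerp weights a = sin((1−f)δ)/sin δ ≈ 0.503, b = sin(fδ)/sin δ ≈ 0.503.
p = a·p₁ + b·p₂ ≈ (0.748, 0.056, 0.662); φ = arcsin(p_z) ≈ 41.43°, λ = atan2(p_y, p_x) ≈ 4.31°.

≈ lat 41°N, lon 4°E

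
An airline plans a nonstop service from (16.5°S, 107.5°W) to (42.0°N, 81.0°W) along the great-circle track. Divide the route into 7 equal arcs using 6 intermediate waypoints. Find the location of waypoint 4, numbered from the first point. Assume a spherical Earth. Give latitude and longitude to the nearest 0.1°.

≈ (17.3°N, 94.2°W)

Write both endpoints as unit vectors p₁, p₂ with components (cos φ cos λ, cos φ sin λ, sin φ).
The central angle between the endpoints is δ = arccos(p₁·p₂) ≈ 1.107 rad (63.4°).
Interpolate at f = 4/7 with slerp weights a = sin((1−f)δ)/sin δ ≈ 0.511, b = sin(fδ)/sin δ ≈ 0.661.
p = a·p₁ + b·p₂ ≈ (-0.070, -0.952, 0.297); φ = arcsin(p_z) ≈ 17.29°, λ = atan2(p_y, p_x) ≈ -94.23°.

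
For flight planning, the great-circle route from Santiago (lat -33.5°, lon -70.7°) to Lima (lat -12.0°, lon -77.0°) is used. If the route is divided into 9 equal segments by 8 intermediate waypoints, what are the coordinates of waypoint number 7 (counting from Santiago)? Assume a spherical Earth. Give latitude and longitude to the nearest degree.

Write both endpoints as unit vectors p₁, p₂ with components (cos φ cos λ, cos φ sin λ, sin φ).
The central angle between the endpoints is δ = arccos(p₁·p₂) ≈ 0.388 rad (22.3°).
Interpolate at f = 7/9 with slerp weights a = sin((1−f)δ)/sin δ ≈ 0.228, b = sin(fδ)/sin δ ≈ 0.786.
p = a·p₁ + b·p₂ ≈ (0.236, -0.928, -0.289); φ = arcsin(p_z) ≈ -16.80°, λ = atan2(p_y, p_x) ≈ -75.75°.

≈ lat -17°, lon -76°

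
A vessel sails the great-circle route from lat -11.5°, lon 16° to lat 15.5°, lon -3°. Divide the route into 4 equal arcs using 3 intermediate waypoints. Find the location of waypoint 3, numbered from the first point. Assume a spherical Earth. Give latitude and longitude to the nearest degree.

≈ lat 9°, lon 2°

Convert each endpoint to a unit vector on the sphere (x = cos φ cos λ, y = cos φ sin λ, z = sin φ).
The central angle between the endpoints is δ = arccos(p₁·p₂) ≈ 0.574 rad (32.9°).
Interpolate at f = 3/4 with slerp weights a = sin((1−f)δ)/sin δ ≈ 0.263, b = sin(fδ)/sin δ ≈ 0.769.
p = a·p₁ + b·p₂ ≈ (0.988, 0.032, 0.153); φ = arcsin(p_z) ≈ 8.79°, λ = atan2(p_y, p_x) ≈ 1.88°.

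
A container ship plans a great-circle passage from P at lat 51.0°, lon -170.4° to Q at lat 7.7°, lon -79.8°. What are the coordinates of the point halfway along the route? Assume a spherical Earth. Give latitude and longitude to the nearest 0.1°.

≈ lat 37.9°, lon -112.4°

Convert each endpoint to a unit vector on the sphere (x = cos φ cos λ, y = cos φ sin λ, z = sin φ).
The central angle between the endpoints is δ = arccos(p₁·p₂) ≈ 1.473 rad (84.4°).
Interpolate at f = 1/2 with slerp weights a = sin((1−f)δ)/sin δ ≈ 0.675, b = sin(fδ)/sin δ ≈ 0.675.
p = a·p₁ + b·p₂ ≈ (-0.300, -0.729, 0.615); φ = arcsin(p_z) ≈ 37.95°, λ = atan2(p_y, p_x) ≈ -112.39°.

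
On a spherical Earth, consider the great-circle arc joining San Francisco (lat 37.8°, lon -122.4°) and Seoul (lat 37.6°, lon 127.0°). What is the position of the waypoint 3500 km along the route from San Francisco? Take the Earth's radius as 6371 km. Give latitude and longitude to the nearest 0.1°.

Write both endpoints as unit vectors p₁, p₂ with components (cos φ cos λ, cos φ sin λ, sin φ).
The central angle between the endpoints is δ = arccos(p₁·p₂) ≈ 1.416 rad (81.2°). The total great-circle distance is δ·R ≈ 1.416 × 6371 ≈ 9024 km, so the target fraction is f = 3500/9024 ≈ 0.388.
Interpolate at f ≈ 0.388 with slerp weights a = sin((1−f)δ)/sin δ ≈ 0.772, b = sin(fδ)/sin δ ≈ 0.528.
p = a·p₁ + b·p₂ ≈ (-0.579, -0.180, 0.795); φ = arcsin(p_z) ≈ 52.69°, λ = atan2(p_y, p_x) ≈ -162.68°.

≈ lat 52.7°, lon -162.7°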